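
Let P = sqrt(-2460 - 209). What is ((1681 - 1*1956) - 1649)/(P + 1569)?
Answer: -1509378/1232215 + 962*I*sqrt(2669)/1232215 ≈ -1.2249 + 0.040333*I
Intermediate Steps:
P = I*sqrt(2669) (P = sqrt(-2669) = I*sqrt(2669) ≈ 51.662*I)
((1681 - 1*1956) - 1649)/(P + 1569) = ((1681 - 1*1956) - 1649)/(I*sqrt(2669) + 1569) = ((1681 - 1956) - 1649)/(1569 + I*sqrt(2669)) = (-275 - 1649)/(1569 + I*sqrt(2669)) = -1924/(1569 + I*sqrt(2669))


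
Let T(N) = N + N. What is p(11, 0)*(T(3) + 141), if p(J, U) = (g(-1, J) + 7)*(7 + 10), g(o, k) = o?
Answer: 14994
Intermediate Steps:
T(N) = 2*N
p(J, U) = 102 (p(J, U) = (-1 + 7)*(7 + 10) = 6*17 = 102)
p(11, 0)*(T(3) + 141) = 102*(2*3 + 141) = 102*(6 + 141) = 102*147 = 14994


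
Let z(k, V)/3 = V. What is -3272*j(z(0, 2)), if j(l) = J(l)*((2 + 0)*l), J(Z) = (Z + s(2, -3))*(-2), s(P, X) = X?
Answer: 235584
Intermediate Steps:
z(k, V) = 3*V
J(Z) = 6 - 2*Z (J(Z) = (Z - 3)*(-2) = (-3 + Z)*(-2) = 6 - 2*Z)
j(l) = 2*l*(6 - 2*l) (j(l) = (6 - 2*l)*((2 + 0)*l) = (6 - 2*l)*(2*l) = 2*l*(6 - 2*l))
-3272*j(z(0, 2)) = -13088*3*2*(3 - 3*2) = -13088*6*(3 - 1*6) = -13088*6*(3 - 6) = -13088*6*(-3) = -3272*(-72) = 235584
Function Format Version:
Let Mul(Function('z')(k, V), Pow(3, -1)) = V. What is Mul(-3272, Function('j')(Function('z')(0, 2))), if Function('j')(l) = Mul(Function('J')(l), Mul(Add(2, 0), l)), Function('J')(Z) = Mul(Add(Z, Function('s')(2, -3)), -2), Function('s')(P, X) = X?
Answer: 235584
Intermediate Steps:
Function('z')(k, V) = Mul(3, V)
Function('J')(Z) = Add(6, Mul(-2, Z)) (Function('J')(Z) = Mul(Add(Z, -3), -2) = Mul(Add(-3, Z), -2) = Add(6, Mul(-2, Z)))
Function('j')(l) = Mul(2, l, Add(6, Mul(-2, l))) (Function('j')(l) = Mul(Add(6, Mul(-2, l)), Mul(Add(2, 0), l)) = Mul(Add(6, Mul(-2, l)), Mul(2, l)) = Mul(2, l, Add(6, Mul(-2, l))))
Mul(-3272, Function('j')(Function('z')(0, 2))) = Mul(-3272, Mul(4, Mul(3, 2), Add(3, Mul(-1, Mul(3, 2))))) = Mul(-3272, Mul(4, 6, Add(3, Mul(-1, 6)))) = Mul(-3272, Mul(4, 6, Add(3, -6))) = Mul(-3272, Mul(4, 6, -3)) = Mul(-3272, -72) = 235584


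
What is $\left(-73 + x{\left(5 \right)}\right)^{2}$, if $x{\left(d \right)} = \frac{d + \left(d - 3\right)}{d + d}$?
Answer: $\frac{522729}{100} \approx 5227.3$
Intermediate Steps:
$x{\left(d \right)} = \frac{-3 + 2 d}{2 d}$ ($x{\left(d \right)} = \frac{d + \left(-3 + d\right)}{2 d} = \left(-3 + 2 d\right) \frac{1}{2 d} = \frac{-3 + 2 d}{2 d}$)
$\left(-73 + x{\left(5 \right)}\right)^{2} = \left(-73 + \frac{- \frac{3}{2} + 5}{5}\right)^{2} = \left(-73 + \frac{1}{5} \cdot \frac{7}{2}\right)^{2} = \left(-73 + \frac{7}{10}\right)^{2} = \left(- \frac{723}{10}\right)^{2} = \frac{522729}{100}$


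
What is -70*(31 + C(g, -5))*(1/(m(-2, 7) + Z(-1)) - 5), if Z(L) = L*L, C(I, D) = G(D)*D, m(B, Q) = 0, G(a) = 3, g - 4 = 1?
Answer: 4480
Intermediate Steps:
g = 5 (g = 4 + 1 = 5)
C(I, D) = 3*D
Z(L) = L**2
-70*(31 + C(g, -5))*(1/(m(-2, 7) + Z(-1)) - 5) = -70*(31 + 3*(-5))*(1/(0 + (-1)**2) - 5) = -70*(31 - 15)*(1/(0 + 1) - 5) = -1120*(1/1 - 5) = -1120*(1 - 5) = -1120*(-4) = -70*(-64) = 4480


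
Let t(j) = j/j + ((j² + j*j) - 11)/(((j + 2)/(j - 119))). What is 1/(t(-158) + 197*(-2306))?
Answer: -52/19013609 ≈ -2.7349e-6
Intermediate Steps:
t(j) = 1 + (-119 + j)*(-11 + 2*j²)/(2 + j) (t(j) = 1 + ((j² + j²) - 11)/(((2 + j)/(-119 + j))) = 1 + (2*j² - 11)/(((2 + j)/(-119 + j))) = 1 + (-11 + 2*j²)*((-119 + j)/(2 + j)) = 1 + (-119 + j)*(-11 + 2*j²)/(2 + j))
1/(t(-158) + 197*(-2306)) = 1/((1311 - 238*(-158)² - 10*(-158) + 2*(-158)³)/(2 - 158) + 197*(-2306)) = 1/((1311 - 238*24964 + 1580 + 2*(-3944312))/(-156) - 454282) = 1/(-(1311 - 5941432 + 1580 - 7888624)/156 - 454282) = 1/(-1/156*(-13827165) - 454282) = 1/(4609055/52 - 454282) = 1/(-19013609/52) = -52/19013609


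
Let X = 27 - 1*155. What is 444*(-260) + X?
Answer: -115568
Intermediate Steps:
X = -128 (X = 27 - 155 = -128)
444*(-260) + X = 444*(-260) - 128 = -115440 - 128 = -115568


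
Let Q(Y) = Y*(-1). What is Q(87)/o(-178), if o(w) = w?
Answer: 87/178 ≈ 0.48876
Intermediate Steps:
Q(Y) = -Y
Q(87)/o(-178) = -1*87/(-178) = -87*(-1/178) = 87/178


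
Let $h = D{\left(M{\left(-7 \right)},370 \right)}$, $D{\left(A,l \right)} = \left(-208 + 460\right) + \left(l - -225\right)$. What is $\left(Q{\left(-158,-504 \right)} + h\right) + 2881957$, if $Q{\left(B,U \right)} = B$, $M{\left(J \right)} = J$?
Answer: $2882646$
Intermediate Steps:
$D{\left(A,l \right)} = 477 + l$ ($D{\left(A,l \right)} = 252 + \left(l + 225\right) = 252 + \left(225 + l\right) = 477 + l$)
$h = 847$ ($h = 477 + 370 = 847$)
$\left(Q{\left(-158,-504 \right)} + h\right) + 2881957 = \left(-158 + 847\right) + 2881957 = 689 + 2881957 = 2882646$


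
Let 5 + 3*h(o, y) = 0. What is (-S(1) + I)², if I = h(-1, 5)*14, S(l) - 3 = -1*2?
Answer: 5329/9 ≈ 592.11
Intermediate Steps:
S(l) = 1 (S(l) = 3 - 1*2 = 3 - 2 = 1)
h(o, y) = -5/3 (h(o, y) = -5/3 + (⅓)*0 = -5/3 + 0 = -5/3)
I = -70/3 (I = -5/3*14 = -70/3 ≈ -23.333)
(-S(1) + I)² = (-1*1 - 70/3)² = (-1 - 70/3)² = (-73/3)² = 5329/9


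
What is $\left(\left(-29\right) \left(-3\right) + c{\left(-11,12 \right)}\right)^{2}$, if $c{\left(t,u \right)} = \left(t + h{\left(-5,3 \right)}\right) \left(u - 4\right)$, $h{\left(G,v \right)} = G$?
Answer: $1681$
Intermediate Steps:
$c{\left(t,u \right)} = \left(-5 + t\right) \left(-4 + u\right)$ ($c{\left(t,u \right)} = \left(t - 5\right) \left(u - 4\right) = \left(-5 + t\right) \left(-4 + u\right)$)
$\left(\left(-29\right) \left(-3\right) + c{\left(-11,12 \right)}\right)^{2} = \left(\left(-29\right) \left(-3\right) - 128\right)^{2} = \left(87 + \left(20 - 60 + 44 - 132\right)\right)^{2} = \left(87 - 128\right)^{2} = \left(-41\right)^{2} = 1681$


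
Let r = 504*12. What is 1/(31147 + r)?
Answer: 1/37195 ≈ 2.6885e-5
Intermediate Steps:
r = 6048
1/(31147 + r) = 1/(31147 + 6048) = 1/37195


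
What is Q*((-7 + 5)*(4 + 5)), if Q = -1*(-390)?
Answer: -7020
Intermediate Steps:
Q = 390
Q*((-7 + 5)*(4 + 5)) = 390*((-7 + 5)*(4 + 5)) = 390*(-2*9) = 390*(-18) = -7020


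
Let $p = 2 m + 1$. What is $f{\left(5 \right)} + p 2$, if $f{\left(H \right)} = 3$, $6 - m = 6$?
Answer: $5$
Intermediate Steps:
$m = 0$ ($m = 6 - 6 = 0$)
$p = 1$ ($p = 2 \cdot 0 + 1 = 0 + 1 = 1$)
$f{\left(5 \right)} + p 2 = 3 + 1 \cdot 2 = 3 + 2 = 5$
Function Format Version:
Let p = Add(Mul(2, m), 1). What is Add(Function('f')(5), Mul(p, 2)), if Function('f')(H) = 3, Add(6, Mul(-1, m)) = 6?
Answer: 5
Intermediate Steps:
m = 0 (m = Add(6, Mul(-1, 6)) = Add(6, -6) = 0)
p = 1 (p = Add(Mul(2, 0), 1) = Add(0, 1) = 1)
Add(Function('f')(5), Mul(p, 2)) = Add(3, Mul(1, 2)) = Add(3, 2) = 5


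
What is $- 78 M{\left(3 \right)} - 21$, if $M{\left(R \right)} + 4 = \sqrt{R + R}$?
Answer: $291 - 78 \sqrt{6} \approx 99.94$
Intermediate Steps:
$M{\left(R \right)} = -4 + \sqrt{2} \sqrt{R}$ ($M{\left(R \right)} = -4 + \sqrt{R + R} = -4 + \sqrt{2 R} = -4 + \sqrt{2} \sqrt{R}$)
$- 78 M{\left(3 \right)} - 21 = - 78 \left(-4 + \sqrt{2} \sqrt{3}\right) - 21 = - 78 \left(-4 + \sqrt{6}\right) - 21 = \left(312 - 78 \sqrt{6}\right) - 21 = 291 - 78 \sqrt{6}$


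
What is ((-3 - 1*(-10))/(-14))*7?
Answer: -7/2 ≈ -3.5000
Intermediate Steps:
((-3 - 1*(-10))/(-14))*7 = ((-3 + 10)*(-1/14))*7 = (7*(-1/14))*7 = -1/2*7 = -7/2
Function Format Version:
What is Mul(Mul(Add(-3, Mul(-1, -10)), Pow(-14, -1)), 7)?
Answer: Rational(-7, 2) ≈ -3.5000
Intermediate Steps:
Mul(Mul(Add(-3, Mul(-1, -10)), Pow(-14, -1)), 7) = Mul(Mul(Add(-3, 10), Rational(-1, 14)), 7) = Mul(Mul(7, Rational(-1, 14)), 7) = Mul(Rational(-1, 2), 7) = Rational(-7, 2)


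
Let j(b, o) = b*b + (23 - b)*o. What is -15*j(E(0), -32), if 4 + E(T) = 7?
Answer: 9465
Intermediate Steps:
E(T) = 3 (E(T) = -4 + 7 = 3)
j(b, o) = b² + o*(23 - b)
-15*j(E(0), -32) = -15*(3² + 23*(-32) - 1*3*(-32)) = -15*(9 - 736 + 96) = -15*(-631) = 9465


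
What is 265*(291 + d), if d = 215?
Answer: 134090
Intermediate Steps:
265*(291 + d) = 265*(291 + 215) = 265*506 = 134090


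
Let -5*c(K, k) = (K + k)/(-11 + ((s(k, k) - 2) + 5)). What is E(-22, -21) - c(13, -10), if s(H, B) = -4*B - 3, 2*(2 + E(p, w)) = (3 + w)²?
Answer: 23203/145 ≈ 160.02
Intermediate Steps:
E(p, w) = -2 + (3 + w)²/2
s(H, B) = -3 - 4*B
c(K, k) = -(K + k)/(5*(-11 - 4*k)) (c(K, k) = -(K + k)/(5*(-11 + (((-3 - 4*k) - 2) + 5))) = -(K + k)/(5*(-11 + ((-5 - 4*k) + 5))) = -(K + k)/(5*(-11 - 4*k)))
E(-22, -21) - c(13, -10) = (-2 + (3 - 21)²/2) - (13 - 10)/(5*(11 + 4*(-10))) = (-2 + (½)*(-18)²) - 3/(5*(11 - 40)) = (-2 + (½)*324) - 3/(5*(-29)) = (-2 + 162) - (-1)*3/(5*29) = 160 - 1*(-3/145) = 160 + 3/145 = 23203/145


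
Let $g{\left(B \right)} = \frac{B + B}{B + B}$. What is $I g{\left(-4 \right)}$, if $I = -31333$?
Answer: $-31333$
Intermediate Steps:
$g{\left(B \right)} = 1$ ($g{\left(B \right)} = \frac{2 B}{2 B} = 2 B \frac{1}{2 B} = 1$)
$I g{\left(-4 \right)} = \left(-31333\right) 1 = -31333$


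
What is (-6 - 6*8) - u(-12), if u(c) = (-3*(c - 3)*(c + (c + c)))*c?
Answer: -19494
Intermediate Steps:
u(c) = -9*c²*(-3 + c) (u(c) = (-3*(-3 + c)*(c + 2*c))*c = (-3*(-3 + c)*3*c)*c = (-9*c*(-3 + c))*c = -9*c²*(-3 + c))
(-6 - 6*8) - u(-12) = (-6 - 6*8) - 9*(-12)²*(3 - 1*(-12)) = (-6 - 48) - 9*144*(3 + 12) = -54 - 9*144*15 = -54 - 1*19440 = -54 - 19440 = -19494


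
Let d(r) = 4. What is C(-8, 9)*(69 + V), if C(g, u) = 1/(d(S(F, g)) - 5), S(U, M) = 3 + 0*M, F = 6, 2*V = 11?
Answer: -149/2 ≈ -74.500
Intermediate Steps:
V = 11/2 (V = (1/2)*11 = 11/2 ≈ 5.5000)
S(U, M) = 3 (S(U, M) = 3 + 0 = 3)
C(g, u) = -1 (C(g, u) = 1/(4 - 5) = 1/(-1) = -1)
C(-8, 9)*(69 + V) = -(69 + 11/2) = -1*149/2 = -149/2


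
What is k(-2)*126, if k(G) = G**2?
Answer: 504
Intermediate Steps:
k(-2)*126 = (-2)**2*126 = 4*126 = 504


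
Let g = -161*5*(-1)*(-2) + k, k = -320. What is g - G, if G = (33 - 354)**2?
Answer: -104971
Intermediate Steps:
G = 103041 (G = (-321)**2 = 103041)
g = -1930 (g = -161*5*(-1)*(-2) - 320 = -(-805)*(-2) - 320 = -161*10 - 320 = -1610 - 320 = -1930)
g - G = -1930 - 1*103041 = -1930 - 103041 = -104971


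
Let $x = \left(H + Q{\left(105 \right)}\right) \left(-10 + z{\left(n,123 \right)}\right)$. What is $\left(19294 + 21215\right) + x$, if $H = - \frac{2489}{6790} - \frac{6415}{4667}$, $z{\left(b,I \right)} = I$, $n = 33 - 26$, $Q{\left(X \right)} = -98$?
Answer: $\frac{926528991081}{31688930} \approx 29238.0$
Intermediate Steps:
$n = 7$
$H = - \frac{55174013}{31688930}$ ($H = \left(-2489\right) \frac{1}{6790} - \frac{6415}{4667} = - \frac{2489}{6790} - \frac{6415}{4667} = - \frac{55174013}{31688930} \approx -1.7411$)
$x = - \frac{357157874289}{31688930}$ ($x = \left(- \frac{55174013}{31688930} - 98\right) \left(-10 + 123\right) = \left(- \frac{3160689153}{31688930}\right) 113 = - \frac{357157874289}{31688930} \approx -11271.0$)
$\left(19294 + 21215\right) + x = \left(19294 + 21215\right) - \frac{357157874289}{31688930} = 40509 - \frac{357157874289}{31688930} = \frac{926528991081}{31688930}$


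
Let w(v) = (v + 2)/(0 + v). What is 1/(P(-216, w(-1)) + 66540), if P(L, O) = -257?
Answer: 1/66283 ≈ 1.5087e-5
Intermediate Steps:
w(v) = (2 + v)/v
1/(P(-216, w(-1)) + 66540) = 1/(-257 + 66540) = 1/66283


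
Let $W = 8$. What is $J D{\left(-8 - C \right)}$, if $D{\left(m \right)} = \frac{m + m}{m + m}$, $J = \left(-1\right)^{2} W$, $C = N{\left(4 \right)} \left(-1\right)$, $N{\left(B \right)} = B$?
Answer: $8$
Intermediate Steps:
$C = -4$ ($C = 4 \left(-1\right) = -4$)
$J = 8$ ($J = \left(-1\right)^{2} \cdot 8 = 1 \cdot 8 = 8$)
$D{\left(m \right)} = 1$ ($D{\left(m \right)} = \frac{2 m}{2 m} = 2 m \frac{1}{2 m} = 1$)
$J D{\left(-8 - C \right)} = 8 \cdot 1 = 8$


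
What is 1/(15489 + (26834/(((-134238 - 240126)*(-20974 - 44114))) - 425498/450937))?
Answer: 5493901661188992/85089858865565314849 ≈ 6.4566e-5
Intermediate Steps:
1/(15489 + (26834/(((-134238 - 240126)*(-20974 - 44114))) - 425498/450937)) = 1/(15489 + (26834/((-374364*(-65088))) - 425498*1/450937)) = 1/(15489 + (26834/24366604032 - 425498/450937)) = 1/(15489 + (26834*(1/24366604032) - 425498/450937)) = 1/(15489 + (13417/12183302016 - 425498/450937)) = 1/(15489 - 5183964590982239/5493901661188992) = 1/(85089858865565314849/5493901661188992) = 5493901661188992/85089858865565314849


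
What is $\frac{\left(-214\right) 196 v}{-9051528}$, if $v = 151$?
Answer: $\frac{791693}{1131441} \approx 0.69972$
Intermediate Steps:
$\frac{\left(-214\right) 196 v}{-9051528} = \frac{\left(-214\right) 196 \cdot 151}{-9051528} = \left(-41944\right) 151 \left(- \frac{1}{9051528}\right) = \left(-6333544\right) \left(- \frac{1}{9051528}\right) = \frac{791693}{1131441}$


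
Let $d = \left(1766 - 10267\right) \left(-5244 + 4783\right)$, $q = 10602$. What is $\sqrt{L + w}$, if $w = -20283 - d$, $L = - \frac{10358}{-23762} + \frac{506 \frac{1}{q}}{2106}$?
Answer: $\frac{i \sqrt{8001485892261505662538}}{45069102} \approx 1984.8 i$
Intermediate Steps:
$d = 3918961$ ($d = \left(-8501\right) \left(-461\right) = 3918961$)
$L = \frac{57820875067}{132638367186}$ ($L = - \frac{10358}{-23762} + \frac{506 \cdot \frac{1}{10602}}{2106} = \left(-10358\right) \left(- \frac{1}{23762}\right) + 506 \cdot \frac{1}{10602} \cdot \frac{1}{2106} = \frac{5179}{11881} + \frac{253}{5301} \cdot \frac{1}{2106} = \frac{5179}{11881} + \frac{253}{11163906} = \frac{57820875067}{132638367186} \approx 0.43593$)
$w = -3939244$ ($w = -20283 - 3918961 = -3939244$)
$\sqrt{L + w} = \sqrt{\frac{57820875067}{132638367186} - 3939244} = \sqrt{- \frac{522494834286372317}{132638367186}} = \frac{i \sqrt{8001485892261505662538}}{45069102}$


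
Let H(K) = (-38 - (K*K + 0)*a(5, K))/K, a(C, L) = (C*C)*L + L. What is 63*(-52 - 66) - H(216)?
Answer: 130207195/108 ≈ 1.2056e+6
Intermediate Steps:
a(C, L) = L + L*C² (a(C, L) = C²*L + L = L*C² + L = L + L*C²)
H(K) = (-38 - 26*K³)/K (H(K) = (-38 - (K*K + 0)*K*(1 + 5²))/K = (-38 - (K² + 0)*K*(1 + 25))/K = (-38 - K²*K*26)/K = (-38 - K²*26*K)/K = (-38 - 26*K³)/K)
63*(-52 - 66) - H(216) = 63*(-52 - 66) - 2*(-19 - 13*216³)/216 = 63*(-118) - 2*(-19 - 13*10077696)/216 = -7434 - 2*(-19 - 131010048)/216 = -7434 - 2*(-131010067)/216 = -7434 - 1*(-131010067/108) = -7434 + 131010067/108 = 130207195/108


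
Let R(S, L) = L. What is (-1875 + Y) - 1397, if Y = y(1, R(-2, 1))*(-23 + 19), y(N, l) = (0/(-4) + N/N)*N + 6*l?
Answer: -3300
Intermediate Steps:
y(N, l) = N + 6*l (y(N, l) = (0*(-¼) + 1)*N + 6*l = (0 + 1)*N + 6*l = 1*N + 6*l = N + 6*l)
Y = -28 (Y = (1 + 6*1)*(-23 + 19) = (1 + 6)*(-4) = 7*(-4) = -28)
(-1875 + Y) - 1397 = (-1875 - 28) - 1397 = -1903 - 1397 = -3300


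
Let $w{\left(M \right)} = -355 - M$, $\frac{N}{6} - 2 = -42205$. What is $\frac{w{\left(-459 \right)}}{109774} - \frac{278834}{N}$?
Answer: $\frac{1094109221}{992741169} \approx 1.1021$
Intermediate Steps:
$N = -253218$ ($N = 12 + 6 \left(-42205\right) = 12 - 253230 = -253218$)
$\frac{w{\left(-459 \right)}}{109774} - \frac{278834}{N} = \frac{-355 - -459}{109774} - \frac{278834}{-253218} = \left(-355 + 459\right) \frac{1}{109774} - - \frac{139417}{126609} = 104 \cdot \frac{1}{109774} + \frac{139417}{126609} = \frac{52}{54887} + \frac{139417}{126609} = \frac{1094109221}{992741169}$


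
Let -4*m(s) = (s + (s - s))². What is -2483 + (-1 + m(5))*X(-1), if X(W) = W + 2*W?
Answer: -9845/4 ≈ -2461.3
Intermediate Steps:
X(W) = 3*W
m(s) = -s²/4 (m(s) = -(s + (s - s))²/4 = -(s + 0)²/4 = -s²/4)
-2483 + (-1 + m(5))*X(-1) = -2483 + (-1 - ¼*5²)*(3*(-1)) = -2483 + (-1 - ¼*25)*(-3) = -2483 + (-1 - 25/4)*(-3) = -2483 - 29/4*(-3) = -2483 + 87/4 = -9845/4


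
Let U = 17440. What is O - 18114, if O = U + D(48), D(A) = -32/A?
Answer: -2024/3 ≈ -674.67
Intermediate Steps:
O = 52318/3 (O = 17440 - 32/48 = 17440 - 32*1/48 = 17440 - ⅔ = 52318/3 ≈ 17439.)
O - 18114 = 52318/3 - 18114 = -2024/3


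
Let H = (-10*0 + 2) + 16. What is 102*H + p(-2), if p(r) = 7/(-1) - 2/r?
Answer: 1830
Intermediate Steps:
H = 18 (H = (0 + 2) + 16 = 2 + 16 = 18)
p(r) = -7 - 2/r (p(r) = 7*(-1) - 2/r = -7 - 2/r)
102*H + p(-2) = 102*18 + (-7 - 2/(-2)) = 1836 + (-7 - 2*(-½)) = 1836 + (-7 + 1) = 1836 - 6 = 1830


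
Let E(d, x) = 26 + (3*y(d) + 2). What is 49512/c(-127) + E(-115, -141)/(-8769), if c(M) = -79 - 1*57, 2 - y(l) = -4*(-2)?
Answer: -54271511/149073 ≈ -364.06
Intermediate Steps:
y(l) = -6 (y(l) = 2 - (-4)*(-2) = 2 - 1*8 = 2 - 8 = -6)
c(M) = -136 (c(M) = -79 - 57 = -136)
E(d, x) = 10 (E(d, x) = 26 + (3*(-6) + 2) = 26 + (-18 + 2) = 26 - 16 = 10)
49512/c(-127) + E(-115, -141)/(-8769) = 49512/(-136) + 10/(-8769) = 49512*(-1/136) + 10*(-1/8769) = -6189/17 - 10/8769 = -54271511/149073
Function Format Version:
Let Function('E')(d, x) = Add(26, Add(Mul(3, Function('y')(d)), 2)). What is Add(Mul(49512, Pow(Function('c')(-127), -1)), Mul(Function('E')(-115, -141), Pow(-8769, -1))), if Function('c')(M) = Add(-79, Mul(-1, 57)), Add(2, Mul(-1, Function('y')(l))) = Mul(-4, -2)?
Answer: Rational(-54271511, 149073) ≈ -364.06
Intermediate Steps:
Function('y')(l) = -6 (Function('y')(l) = Add(2, Mul(-1, Mul(-4, -2))) = Add(2, Mul(-1, 8)) = Add(2, -8) = -6)
Function('c')(M) = -136 (Function('c')(M) = Add(-79, -57) = -136)
Function('E')(d, x) = 10 (Function('E')(d, x) = Add(26, Add(Mul(3, -6), 2)) = Add(26, Add(-18, 2)) = Add(26, -16) = 10)
Add(Mul(49512, Pow(Function('c')(-127), -1)), Mul(Function('E')(-115, -141), Pow(-8769, -1))) = Add(Mul(49512, Pow(-136, -1)), Mul(10, Pow(-8769, -1))) = Add(Mul(49512, Rational(-1, 136)), Mul(10, Rational(-1, 8769))) = Add(Rational(-6189, 17), Rational(-10, 8769)) = Rational(-54271511, 149073)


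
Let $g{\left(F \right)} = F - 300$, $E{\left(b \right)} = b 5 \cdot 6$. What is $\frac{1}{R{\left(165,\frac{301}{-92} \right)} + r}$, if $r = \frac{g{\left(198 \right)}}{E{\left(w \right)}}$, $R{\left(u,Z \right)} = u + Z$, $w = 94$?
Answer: $\frac{21620}{3495783} \approx 0.0061846$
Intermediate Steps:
$E{\left(b \right)} = 30 b$ ($E{\left(b \right)} = 5 b 6 = 30 b$)
$g{\left(F \right)} = -300 + F$
$R{\left(u,Z \right)} = Z + u$
$r = - \frac{17}{470}$ ($r = \frac{-300 + 198}{30 \cdot 94} = - \frac{102}{2820} = \left(-102\right) \frac{1}{2820} = - \frac{17}{470} \approx -0.03617$)
$\frac{1}{R{\left(165,\frac{301}{-92} \right)} + r} = \frac{1}{\left(\frac{301}{-92} + 165\right) - \frac{17}{470}} = \frac{1}{\left(301 \left(- \frac{1}{92}\right) + 165\right) - \frac{17}{470}} = \frac{1}{\left(- \frac{301}{92} + 165\right) - \frac{17}{470}} = \frac{1}{\frac{14879}{92} - \frac{17}{470}} = \frac{1}{\frac{3495783}{21620}} = \frac{21620}{3495783}$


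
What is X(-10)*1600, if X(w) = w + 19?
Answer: 14400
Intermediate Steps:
X(w) = 19 + w
X(-10)*1600 = (19 - 10)*1600 = 9*1600 = 14400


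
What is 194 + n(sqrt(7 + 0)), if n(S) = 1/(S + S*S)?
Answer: 1165/6 - sqrt(7)/42 ≈ 194.10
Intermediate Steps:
n(S) = 1/(S + S**2)
194 + n(sqrt(7 + 0)) = 194 + 1/((sqrt(7 + 0))*(1 + sqrt(7 + 0))) = 194 + 1/((sqrt(7))*(1 + sqrt(7))) = 194 + (sqrt(7)/7)/(1 + sqrt(7)) = 194 + sqrt(7)/(7*(1 + sqrt(7)))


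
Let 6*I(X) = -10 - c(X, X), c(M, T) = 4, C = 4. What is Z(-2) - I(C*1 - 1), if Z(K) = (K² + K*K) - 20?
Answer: -29/3 ≈ -9.6667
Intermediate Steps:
Z(K) = -20 + 2*K² (Z(K) = (K² + K²) - 20 = 2*K² - 20 = -20 + 2*K²)
I(X) = -7/3 (I(X) = (-10 - 1*4)/6 = (-10 - 4)/6 = (⅙)*(-14) = -7/3)
Z(-2) - I(C*1 - 1) = (-20 + 2*(-2)²) - 1*(-7/3) = (-20 + 2*4) + 7/3 = (-20 + 8) + 7/3 = -12 + 7/3 = -29/3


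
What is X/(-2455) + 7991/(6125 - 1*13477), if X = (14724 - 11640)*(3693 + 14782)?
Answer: -83782757341/3609832 ≈ -23210.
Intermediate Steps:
X = 56976900 (X = 3084*18475 = 56976900)
X/(-2455) + 7991/(6125 - 1*13477) = 56976900/(-2455) + 7991/(6125 - 1*13477) = 56976900*(-1/2455) + 7991/(6125 - 13477) = -11395380/491 + 7991/(-7352) = -11395380/491 + 7991*(-1/7352) = -11395380/491 - 7991/7352 = -83782757341/3609832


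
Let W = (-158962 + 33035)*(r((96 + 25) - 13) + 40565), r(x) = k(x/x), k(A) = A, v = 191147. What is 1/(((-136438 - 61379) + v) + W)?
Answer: -1/5108361352 ≈ -1.9576e-10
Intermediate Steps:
r(x) = 1 (r(x) = x/x = 1)
W = -5108354682 (W = (-158962 + 33035)*(1 + 40565) = -125927*40566 = -5108354682)
1/(((-136438 - 61379) + v) + W) = 1/(((-136438 - 61379) + 191147) - 5108354682) = 1/((-197817 + 191147) - 5108354682) = 1/(-6670 - 5108354682) = 1/(-5108361352) = -1/5108361352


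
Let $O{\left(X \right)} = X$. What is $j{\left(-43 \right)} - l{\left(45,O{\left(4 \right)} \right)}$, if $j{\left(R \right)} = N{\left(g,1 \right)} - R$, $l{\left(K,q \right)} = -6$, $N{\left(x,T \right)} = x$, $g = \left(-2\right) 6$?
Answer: $37$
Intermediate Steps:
$g = -12$
$j{\left(R \right)} = -12 - R$
$j{\left(-43 \right)} - l{\left(45,O{\left(4 \right)} \right)} = \left(-12 - -43\right) - -6 = \left(-12 + 43\right) + 6 = 31 + 6 = 37$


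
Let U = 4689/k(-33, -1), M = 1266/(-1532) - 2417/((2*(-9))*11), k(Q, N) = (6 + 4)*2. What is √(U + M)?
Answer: √3927005824445/126390 ≈ 15.679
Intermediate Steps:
k(Q, N) = 20 (k(Q, N) = 10*2 = 20)
M = 431522/37917 (M = 1266*(-1/1532) - 2417/((-18*11)) = -633/766 - 2417/(-198) = -633/766 - 2417*(-1/198) = -633/766 + 2417/198 = 431522/37917 ≈ 11.381)
U = 4689/20 ≈ 234.45
√(U + M) = √(4689/20 + 431522/37917) = √(186423253/758340) = √3927005824445/126390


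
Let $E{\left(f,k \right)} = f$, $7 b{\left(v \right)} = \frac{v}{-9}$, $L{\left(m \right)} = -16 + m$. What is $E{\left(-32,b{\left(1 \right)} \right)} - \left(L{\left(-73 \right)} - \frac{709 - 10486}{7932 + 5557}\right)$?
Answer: $\frac{759096}{13489} \approx 56.275$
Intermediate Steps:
$b{\left(v \right)} = - \frac{v}{63}$ ($b{\left(v \right)} = \frac{v \frac{1}{-9}}{7} = \frac{v \left(- \frac{1}{9}\right)}{7} = \frac{\left(- \frac{1}{9}\right) v}{7} = - \frac{v}{63}$)
$E{\left(-32,b{\left(1 \right)} \right)} - \left(L{\left(-73 \right)} - \frac{709 - 10486}{7932 + 5557}\right) = -32 - \left(\left(-16 - 73\right) - \frac{709 - 10486}{7932 + 5557}\right) = -32 - \left(-89 - - \frac{9777}{13489}\right) = -32 - \left(-89 + \frac{9777}{13489}\right) = -32 - - \frac{1190744}{13489} = -32 + \frac{1190744}{13489} = \frac{759096}{13489}$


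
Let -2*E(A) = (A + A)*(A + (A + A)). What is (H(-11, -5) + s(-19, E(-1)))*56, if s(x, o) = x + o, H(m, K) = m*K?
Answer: 1848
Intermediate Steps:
H(m, K) = K*m
E(A) = -3*A² (E(A) = -(A + A)*(A + (A + A))/2 = -2*A*(A + 2*A)/2 = -2*A*3*A/2 = -3*A²)
s(x, o) = o + x
(H(-11, -5) + s(-19, E(-1)))*56 = (-5*(-11) + (-3*(-1)² - 19))*56 = (55 + (-3*1 - 19))*56 = (55 + (-3 - 19))*56 = (55 - 22)*56 = 33*56 = 1848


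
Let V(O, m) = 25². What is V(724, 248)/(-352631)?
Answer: -625/352631 ≈ -0.0017724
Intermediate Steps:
V(O, m) = 625
V(724, 248)/(-352631) = 625/(-352631) = 625*(-1/352631) = -625/352631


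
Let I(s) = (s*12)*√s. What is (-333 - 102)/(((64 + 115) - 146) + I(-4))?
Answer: -319/229 - 928*I/229 ≈ -1.393 - 4.0524*I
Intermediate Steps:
I(s) = 12*s^(3/2) (I(s) = (12*s)*√s = 12*s^(3/2))
(-333 - 102)/(((64 + 115) - 146) + I(-4)) = (-333 - 102)/(((64 + 115) - 146) + 12*(-4)^(3/2)) = -435/((179 - 146) + 12*(-8*I)) = -435*(33 + 96*I)/10305 = -29*(33 + 96*I)/687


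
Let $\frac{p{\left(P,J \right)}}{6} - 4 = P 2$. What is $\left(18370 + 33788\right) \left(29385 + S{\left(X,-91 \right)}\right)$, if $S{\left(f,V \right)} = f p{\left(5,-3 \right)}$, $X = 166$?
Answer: $2259953982$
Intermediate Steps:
$p{\left(P,J \right)} = 24 + 12 P$ ($p{\left(P,J \right)} = 24 + 6 P 2 = 24 + 6 \cdot 2 P = 24 + 12 P$)
$S{\left(f,V \right)} = 84 f$ ($S{\left(f,V \right)} = f \left(24 + 12 \cdot 5\right) = f \left(24 + 60\right) = f 84 = 84 f$)
$\left(18370 + 33788\right) \left(29385 + S{\left(X,-91 \right)}\right) = \left(18370 + 33788\right) \left(29385 + 84 \cdot 166\right) = 52158 \left(29385 + 13944\right) = 52158 \cdot 43329 = 2259953982$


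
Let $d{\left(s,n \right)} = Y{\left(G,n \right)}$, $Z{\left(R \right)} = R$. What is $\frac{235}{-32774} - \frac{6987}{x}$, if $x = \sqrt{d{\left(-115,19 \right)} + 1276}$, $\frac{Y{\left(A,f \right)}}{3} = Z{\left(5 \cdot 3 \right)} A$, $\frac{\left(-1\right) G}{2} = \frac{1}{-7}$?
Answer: $- \frac{235}{32774} - \frac{6987 \sqrt{63154}}{9022} \approx -194.63$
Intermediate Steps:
$G = \frac{2}{7}$ ($G = - \frac{2}{-7} = \left(-2\right) \left(- \frac{1}{7}\right) = \frac{2}{7} \approx 0.28571$)
$Y{\left(A,f \right)} = 45 A$ ($Y{\left(A,f \right)} = 3 \cdot 5 \cdot 3 A = 3 \cdot 15 A = 45 A$)
$d{\left(s,n \right)} = \frac{90}{7}$ ($d{\left(s,n \right)} = 45 \cdot \frac{2}{7} = \frac{90}{7}$)
$x = \frac{\sqrt{63154}}{7}$ ($x = \sqrt{\frac{90}{7} + 1276} = \sqrt{\frac{9022}{7}} = \frac{\sqrt{63154}}{7} \approx 35.901$)
$\frac{235}{-32774} - \frac{6987}{x} = \frac{235}{-32774} - \frac{6987}{\frac{1}{7} \sqrt{63154}} = 235 \left(- \frac{1}{32774}\right) - 6987 \frac{\sqrt{63154}}{9022} = - \frac{235}{32774} - \frac{6987 \sqrt{63154}}{9022}$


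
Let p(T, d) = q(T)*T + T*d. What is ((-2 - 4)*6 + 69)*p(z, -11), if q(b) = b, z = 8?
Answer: -792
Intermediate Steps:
p(T, d) = T² + T*d (p(T, d) = T*T + T*d = T² + T*d)
((-2 - 4)*6 + 69)*p(z, -11) = ((-2 - 4)*6 + 69)*(8*(8 - 11)) = (-6*6 + 69)*(8*(-3)) = (-36 + 69)*(-24) = 33*(-24) = -792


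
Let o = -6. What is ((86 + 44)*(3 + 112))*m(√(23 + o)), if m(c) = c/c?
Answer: 14950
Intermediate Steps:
m(c) = 1
((86 + 44)*(3 + 112))*m(√(23 + o)) = ((86 + 44)*(3 + 112))*1 = (130*115)*1 = 14950*1 = 14950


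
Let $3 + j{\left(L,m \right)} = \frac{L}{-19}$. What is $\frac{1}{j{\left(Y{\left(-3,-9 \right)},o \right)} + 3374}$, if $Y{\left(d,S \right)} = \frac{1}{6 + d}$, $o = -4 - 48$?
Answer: $\frac{57}{192146} \approx 0.00029665$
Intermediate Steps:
$o = -52$ ($o = -4 - 48 = -52$)
$j{\left(L,m \right)} = -3 - \frac{L}{19}$ ($j{\left(L,m \right)} = -3 + \frac{L}{-19} = -3 + L \left(- \frac{1}{19}\right) = -3 - \frac{L}{19}$)
$\frac{1}{j{\left(Y{\left(-3,-9 \right)},o \right)} + 3374} = \frac{1}{\left(-3 - \frac{1}{19 \left(6 - 3\right)}\right) + 3374} = \frac{1}{\left(-3 - \frac{1}{19 \cdot 3}\right) + 3374} = \frac{1}{\left(-3 - \frac{1}{57}\right) + 3374} = \frac{1}{- \frac{172}{57} + 3374} = \frac{1}{\frac{192146}{57}} = \frac{57}{192146}$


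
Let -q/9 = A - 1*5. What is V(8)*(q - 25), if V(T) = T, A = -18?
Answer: 1456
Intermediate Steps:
q = 207 (q = -9*(-18 - 1*5) = -9*(-18 - 5) = -9*(-23) = 207)
V(8)*(q - 25) = 8*(207 - 25) = 8*182 = 1456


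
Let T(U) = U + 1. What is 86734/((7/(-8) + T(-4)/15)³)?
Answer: -5550976000/79507 ≈ -69818.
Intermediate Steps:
T(U) = 1 + U
86734/((7/(-8) + T(-4)/15)³) = 86734/((7/(-8) + (1 - 4)/15)³) = 86734/((7*(-⅛) - 3*1/15)³) = 86734/((-7/8 - ⅕)³) = 86734/((-43/40)³) = 86734/(-79507/64000) = 86734*(-64000/79507) = -5550976000/79507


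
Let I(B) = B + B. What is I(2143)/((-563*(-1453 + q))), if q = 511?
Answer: 2143/265173 ≈ 0.0080815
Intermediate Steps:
I(B) = 2*B
I(2143)/((-563*(-1453 + q))) = (2*2143)/((-563*(-1453 + 511))) = 4286/((-563*(-942))) = 4286/530346 = 4286*(1/530346) = 2143/265173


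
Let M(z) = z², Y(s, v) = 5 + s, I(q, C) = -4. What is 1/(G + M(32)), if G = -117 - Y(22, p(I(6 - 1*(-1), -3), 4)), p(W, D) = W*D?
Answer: 1/880 ≈ 0.0011364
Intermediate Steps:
p(W, D) = D*W
G = -144 (G = -117 - (5 + 22) = -117 - 1*27 = -117 - 27 = -144)
1/(G + M(32)) = 1/(-144 + 32²) = 1/(-144 + 1024) = 1/880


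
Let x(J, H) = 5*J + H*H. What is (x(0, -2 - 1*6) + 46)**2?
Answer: 12100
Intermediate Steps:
x(J, H) = H**2 + 5*J (x(J, H) = 5*J + H**2 = H**2 + 5*J)
(x(0, -2 - 1*6) + 46)**2 = (((-2 - 1*6)**2 + 5*0) + 46)**2 = (((-2 - 6)**2 + 0) + 46)**2 = (((-8)**2 + 0) + 46)**2 = ((64 + 0) + 46)**2 = (64 + 46)**2 = 110**2 = 12100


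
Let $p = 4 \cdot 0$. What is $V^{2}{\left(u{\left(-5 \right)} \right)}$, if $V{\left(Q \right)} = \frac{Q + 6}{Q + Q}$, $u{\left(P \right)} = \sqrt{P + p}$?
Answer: $- \frac{\left(6 + i \sqrt{5}\right)^{2}}{20} \approx -1.55 - 1.3416 i$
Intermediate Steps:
$p = 0$
$u{\left(P \right)} = \sqrt{P}$ ($u{\left(P \right)} = \sqrt{P + 0} = \sqrt{P}$)
$V{\left(Q \right)} = \frac{6 + Q}{2 Q}$
$V^{2}{\left(u{\left(-5 \right)} \right)} = \left(\frac{6 + \sqrt{-5}}{2 \sqrt{-5}}\right)^{2} = \left(\frac{6 + i \sqrt{5}}{2 i \sqrt{5}}\right)^{2} = \left(\frac{- \frac{i \sqrt{5}}{5} \left(6 + i \sqrt{5}\right)}{2}\right)^{2} = \left(- \frac{i \sqrt{5} \left(6 + i \sqrt{5}\right)}{10}\right)^{2} = - \frac{\left(6 + i \sqrt{5}\right)^{2}}{20}$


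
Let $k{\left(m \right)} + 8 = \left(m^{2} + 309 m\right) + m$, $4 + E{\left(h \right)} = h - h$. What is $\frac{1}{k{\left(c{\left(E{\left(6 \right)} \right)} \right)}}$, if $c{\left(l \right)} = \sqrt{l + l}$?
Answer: $- \frac{1}{48066} - \frac{155 i \sqrt{2}}{192264} \approx -2.0805 \cdot 10^{-5} - 0.0011401 i$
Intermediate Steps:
$E{\left(h \right)} = -4$ ($E{\left(h \right)} = -4 + \left(h - h\right) = -4 + 0 = -4$)
$c{\left(l \right)} = \sqrt{2} \sqrt{l}$ ($c{\left(l \right)} = \sqrt{2 l} = \sqrt{2} \sqrt{l}$)
$k{\left(m \right)} = -8 + m^{2} + 310 m$ ($k{\left(m \right)} = -8 + \left(\left(m^{2} + 309 m\right) + m\right) = -8 + \left(m^{2} + 310 m\right) = -8 + m^{2} + 310 m$)
$\frac{1}{k{\left(c{\left(E{\left(6 \right)} \right)} \right)}} = \frac{1}{-8 + \left(\sqrt{2} \sqrt{-4}\right)^{2} + 310 \sqrt{2} \sqrt{-4}} = \frac{1}{-8 + \left(\sqrt{2} \cdot 2 i\right)^{2} + 310 \sqrt{2} \cdot 2 i} = \frac{1}{-8 + \left(2 i \sqrt{2}\right)^{2} + 310 \cdot 2 i \sqrt{2}} = \frac{1}{-8 - 8 + 620 i \sqrt{2}} = \frac{1}{-16 + 620 i \sqrt{2}}$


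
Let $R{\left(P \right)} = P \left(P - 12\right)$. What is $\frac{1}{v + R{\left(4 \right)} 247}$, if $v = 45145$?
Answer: $\frac{1}{37241} \approx 2.6852 \cdot 10^{-5}$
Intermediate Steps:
$R{\left(P \right)} = P \left(-12 + P\right)$
$\frac{1}{v + R{\left(4 \right)} 247} = \frac{1}{45145 + 4 \left(-12 + 4\right) 247} = \frac{1}{45145 + 4 \left(-8\right) 247} = \frac{1}{45145 - 7904} = \frac{1}{37241}$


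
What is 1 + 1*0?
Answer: 1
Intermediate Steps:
1 + 1*0 = 1 + 0 = 1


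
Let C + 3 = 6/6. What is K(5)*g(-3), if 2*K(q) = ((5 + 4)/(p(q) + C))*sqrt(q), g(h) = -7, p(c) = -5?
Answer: 9*sqrt(5)/2 ≈ 10.062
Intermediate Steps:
C = -2 (C = -3 + 6/6 = -3 + 6*(1/6) = -3 + 1 = -2)
K(q) = -9*sqrt(q)/14 (K(q) = (((5 + 4)/(-5 - 2))*sqrt(q))/2 = ((9/(-7))*sqrt(q))/2 = ((9*(-1/7))*sqrt(q))/2 = (-9*sqrt(q)/7)/2 = -9*sqrt(q)/14)
K(5)*g(-3) = -9*sqrt(5)/14*(-7) = 9*sqrt(5)/2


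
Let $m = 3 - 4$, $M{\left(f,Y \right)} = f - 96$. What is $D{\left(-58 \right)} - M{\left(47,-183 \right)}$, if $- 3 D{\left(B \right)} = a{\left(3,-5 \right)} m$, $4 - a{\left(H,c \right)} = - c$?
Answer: $\frac{146}{3} \approx 48.667$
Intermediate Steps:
$a{\left(H,c \right)} = 4 + c$ ($a{\left(H,c \right)} = 4 - - c = 4 + c$)
$M{\left(f,Y \right)} = -96 + f$ ($M{\left(f,Y \right)} = f - 96 = -96 + f$)
$m = -1$ ($m = 3 - 4 = -1$)
$D{\left(B \right)} = - \frac{1}{3}$ ($D{\left(B \right)} = - \frac{\left(4 - 5\right) \left(-1\right)}{3} = - \frac{\left(-1\right) \left(-1\right)}{3} = \left(- \frac{1}{3}\right) 1 = - \frac{1}{3}$)
$D{\left(-58 \right)} - M{\left(47,-183 \right)} = - \frac{1}{3} - \left(-96 + 47\right) = - \frac{1}{3} - -49 = - \frac{1}{3} + 49 = \frac{146}{3}$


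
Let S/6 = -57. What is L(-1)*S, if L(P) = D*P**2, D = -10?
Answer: 3420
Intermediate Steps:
L(P) = -10*P**2
S = -342 (S = 6*(-57) = -342)
L(-1)*S = -10*(-1)**2*(-342) = -10*1*(-342) = -10*(-342) = 3420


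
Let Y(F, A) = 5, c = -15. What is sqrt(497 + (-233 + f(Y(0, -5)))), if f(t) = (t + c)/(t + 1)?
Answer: sqrt(2361)/3 ≈ 16.197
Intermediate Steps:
f(t) = (-15 + t)/(1 + t) (f(t) = (t - 15)/(t + 1) = (-15 + t)/(1 + t))
sqrt(497 + (-233 + f(Y(0, -5)))) = sqrt(497 + (-233 + (-15 + 5)/(1 + 5))) = sqrt(497 + (-233 - 10/6)) = sqrt(497 + (-233 + (1/6)*(-10))) = sqrt(497 + (-233 - 5/3)) = sqrt(497 - 704/3) = sqrt(787/3) = sqrt(2361)/3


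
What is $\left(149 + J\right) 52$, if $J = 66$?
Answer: $11180$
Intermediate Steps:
$\left(149 + J\right) 52 = \left(149 + 66\right) 52 = 215 \cdot 52 = 11180$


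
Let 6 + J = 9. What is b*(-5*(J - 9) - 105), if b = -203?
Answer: 15225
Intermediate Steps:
J = 3 (J = -6 + 9 = 3)
b*(-5*(J - 9) - 105) = -203*(-5*(3 - 9) - 105) = -203*(-5*(-6) - 105) = -203*(30 - 105) = -203*(-75) = 15225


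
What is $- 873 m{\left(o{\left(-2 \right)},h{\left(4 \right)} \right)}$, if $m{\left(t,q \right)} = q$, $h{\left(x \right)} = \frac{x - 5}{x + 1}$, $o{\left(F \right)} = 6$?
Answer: $\frac{873}{5} \approx 174.6$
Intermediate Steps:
$h{\left(x \right)} = \frac{-5 + x}{1 + x}$
$- 873 m{\left(o{\left(-2 \right)},h{\left(4 \right)} \right)} = - 873 \frac{-5 + 4}{1 + 4} = - 873 \cdot \frac{1}{5} \left(-1\right) = \left(-873\right) \left(- \frac{1}{5}\right) = \frac{873}{5}$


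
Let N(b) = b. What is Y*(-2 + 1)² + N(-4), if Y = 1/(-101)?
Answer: -405/101 ≈ -4.0099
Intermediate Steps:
Y = -1/101 ≈ -0.0099010
Y*(-2 + 1)² + N(-4) = -(-2 + 1)²/101 - 4 = -1/101*(-1)² - 4 = -1/101*1 - 4 = -1/101 - 4 = -405/101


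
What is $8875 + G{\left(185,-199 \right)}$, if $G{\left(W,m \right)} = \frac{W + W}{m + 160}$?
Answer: $\frac{345755}{39} \approx 8865.5$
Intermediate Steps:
$G{\left(W,m \right)} = \frac{2 W}{160 + m}$
$8875 + G{\left(185,-199 \right)} = 8875 + 2 \cdot 185 \frac{1}{160 - 199} = 8875 + 2 \cdot 185 \frac{1}{-39} = 8875 + 2 \cdot 185 \left(- \frac{1}{39}\right) = 8875 - \frac{370}{39} = \frac{345755}{39}$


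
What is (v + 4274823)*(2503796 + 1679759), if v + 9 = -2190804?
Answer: 8718570455550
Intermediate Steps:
v = -2190813 (v = -9 - 2190804 = -2190813)
(v + 4274823)*(2503796 + 1679759) = (-2190813 + 4274823)*(2503796 + 1679759) = 2084010*4183555 = 8718570455550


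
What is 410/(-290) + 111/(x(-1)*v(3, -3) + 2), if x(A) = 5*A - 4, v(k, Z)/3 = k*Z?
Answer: -6826/7105 ≈ -0.96073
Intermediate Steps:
v(k, Z) = 3*Z*k (v(k, Z) = 3*(k*Z) = 3*(Z*k) = 3*Z*k)
x(A) = -4 + 5*A
410/(-290) + 111/(x(-1)*v(3, -3) + 2) = 410/(-290) + 111/((-4 + 5*(-1))*(3*(-3)*3) + 2) = 410*(-1/290) + 111/((-4 - 5)*(-27) + 2) = -41/29 + 111/(-9*(-27) + 2) = -41/29 + 111/(243 + 2) = -41/29 + 111/245 = -6826/7105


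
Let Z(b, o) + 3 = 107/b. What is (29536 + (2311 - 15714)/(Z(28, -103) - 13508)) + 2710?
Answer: 12195844730/378201 ≈ 32247.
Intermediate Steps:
Z(b, o) = -3 + 107/b
(29536 + (2311 - 15714)/(Z(28, -103) - 13508)) + 2710 = (29536 + (2311 - 15714)/((-3 + 107/28) - 13508)) + 2710 = (29536 - 13403/((-3 + 107*(1/28)) - 13508)) + 2710 = (29536 - 13403/((-3 + 107/28) - 13508)) + 2710 = (29536 - 13403/(23/28 - 13508)) + 2710 = (29536 - 13403/(-378201/28)) + 2710 = (29536 - 13403*(-28/378201)) + 2710 = (29536 + 375284/378201) + 2710 = 11170920020/378201 + 2710 = 12195844730/378201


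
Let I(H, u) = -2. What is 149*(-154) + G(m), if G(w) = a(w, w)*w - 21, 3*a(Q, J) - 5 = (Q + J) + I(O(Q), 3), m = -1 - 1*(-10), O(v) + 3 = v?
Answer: -22904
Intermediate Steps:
O(v) = -3 + v
m = 9 (m = -1 + 10 = 9)
a(Q, J) = 1 + J/3 + Q/3 (a(Q, J) = 5/3 + ((Q + J) - 2)/3 = 5/3 + ((J + Q) - 2)/3 = 5/3 + (-2 + J + Q)/3 = 5/3 + (-⅔ + J/3 + Q/3) = 1 + J/3 + Q/3)
G(w) = -21 + w*(1 + 2*w/3) (G(w) = (1 + w/3 + w/3)*w - 21 = (1 + 2*w/3)*w - 21 = w*(1 + 2*w/3) - 21 = -21 + w*(1 + 2*w/3))
149*(-154) + G(m) = 149*(-154) + (-21 + (⅓)*9*(3 + 2*9)) = -22946 + (-21 + (⅓)*9*(3 + 18)) = -22946 + (-21 + (⅓)*9*21) = -22946 + (-21 + 63) = -22946 + 42 = -22904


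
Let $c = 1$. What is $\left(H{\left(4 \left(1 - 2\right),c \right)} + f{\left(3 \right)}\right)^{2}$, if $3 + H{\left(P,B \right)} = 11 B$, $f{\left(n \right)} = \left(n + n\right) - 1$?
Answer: $169$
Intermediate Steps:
$f{\left(n \right)} = -1 + 2 n$ ($f{\left(n \right)} = 2 n - 1 = -1 + 2 n$)
$H{\left(P,B \right)} = -3 + 11 B$
$\left(H{\left(4 \left(1 - 2\right),c \right)} + f{\left(3 \right)}\right)^{2} = \left(\left(-3 + 11 \cdot 1\right) + \left(-1 + 2 \cdot 3\right)\right)^{2} = \left(\left(-3 + 11\right) + \left(-1 + 6\right)\right)^{2} = \left(8 + 5\right)^{2} = 13^{2} = 169$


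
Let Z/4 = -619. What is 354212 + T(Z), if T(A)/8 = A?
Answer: 334404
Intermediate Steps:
Z = -2476 (Z = 4*(-619) = -2476)
T(A) = 8*A
354212 + T(Z) = 354212 + 8*(-2476) = 354212 - 19808 = 334404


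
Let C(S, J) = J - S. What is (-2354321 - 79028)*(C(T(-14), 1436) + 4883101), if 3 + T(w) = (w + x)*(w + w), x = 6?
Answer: -11885245454284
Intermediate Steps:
T(w) = -3 + 2*w*(6 + w) (T(w) = -3 + (w + 6)*(w + w) = -3 + (6 + w)*(2*w) = -3 + 2*w*(6 + w))
(-2354321 - 79028)*(C(T(-14), 1436) + 4883101) = (-2354321 - 79028)*((1436 - (-3 + 2*(-14)**2 + 12*(-14))) + 4883101) = -2433349*((1436 - (-3 + 2*196 - 168)) + 4883101) = -2433349*((1436 - (-3 + 392 - 168)) + 4883101) = -2433349*((1436 - 1*221) + 4883101) = -2433349*((1436 - 221) + 4883101) = -2433349*(1215 + 4883101) = -2433349*4884316 = -11885245454284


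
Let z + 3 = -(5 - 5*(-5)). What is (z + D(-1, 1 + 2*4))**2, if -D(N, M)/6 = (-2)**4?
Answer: 16641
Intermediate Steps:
D(N, M) = -96 (D(N, M) = -6*(-2)**4 = -6*16 = -96)
z = -33 (z = -3 - (5 - 5*(-5)) = -3 - (5 + 25) = -3 - 1*30 = -3 - 30 = -33)
(z + D(-1, 1 + 2*4))**2 = (-33 - 96)**2 = (-129)**2 = 16641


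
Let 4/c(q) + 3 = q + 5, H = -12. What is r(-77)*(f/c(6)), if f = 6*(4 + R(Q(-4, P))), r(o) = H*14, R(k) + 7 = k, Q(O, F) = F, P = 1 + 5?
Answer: -6048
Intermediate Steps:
P = 6
R(k) = -7 + k
r(o) = -168 (r(o) = -12*14 = -168)
c(q) = 4/(2 + q) (c(q) = 4/(-3 + (q + 5)) = 4/(-3 + (5 + q)) = 4/(2 + q))
f = 18 (f = 6*(4 + (-7 + 6)) = 6*(4 - 1) = 6*3 = 18)
r(-77)*(f/c(6)) = -3024/(4/(2 + 6)) = -3024/(4/8) = -3024/(4*(1/8)) = -3024/1/2 = -3024*2 = -168*36 = -6048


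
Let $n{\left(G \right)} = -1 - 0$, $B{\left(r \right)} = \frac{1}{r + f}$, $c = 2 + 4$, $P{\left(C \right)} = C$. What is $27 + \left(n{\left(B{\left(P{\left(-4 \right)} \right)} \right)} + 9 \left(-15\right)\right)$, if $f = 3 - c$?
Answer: $-109$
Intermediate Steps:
$c = 6$
$f = -3$ ($f = 3 - 6 = -3$)
$B{\left(r \right)} = \frac{1}{-3 + r}$ ($B{\left(r \right)} = \frac{1}{r - 3} = \frac{1}{-3 + r}$)
$n{\left(G \right)} = -1$ ($n{\left(G \right)} = -1 + 0 = -1$)
$27 + \left(n{\left(B{\left(P{\left(-4 \right)} \right)} \right)} + 9 \left(-15\right)\right) = 27 + \left(-1 + 9 \left(-15\right)\right) = 27 - 136 = -109$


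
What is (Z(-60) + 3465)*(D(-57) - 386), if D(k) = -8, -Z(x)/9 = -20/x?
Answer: -1364028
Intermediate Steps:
Z(x) = 180/x (Z(x) = -(-180)/x = 180/x)
(Z(-60) + 3465)*(D(-57) - 386) = (180/(-60) + 3465)*(-8 - 386) = (180*(-1/60) + 3465)*(-394) = (-3 + 3465)*(-394) = 3462*(-394) = -1364028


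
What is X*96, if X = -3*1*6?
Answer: -1728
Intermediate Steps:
X = -18 (X = -3*6 = -18)
X*96 = -18*96 = -1728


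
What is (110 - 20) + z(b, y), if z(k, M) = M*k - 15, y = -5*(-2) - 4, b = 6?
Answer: 111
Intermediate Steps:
y = 6 (y = 10 - 4 = 6)
z(k, M) = -15 + M*k
(110 - 20) + z(b, y) = (110 - 20) + (-15 + 6*6) = 90 + (-15 + 36) = 90 + 21 = 111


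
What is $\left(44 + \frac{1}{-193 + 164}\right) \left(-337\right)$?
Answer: $- \frac{429675}{29} \approx -14816.0$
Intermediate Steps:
$\left(44 + \frac{1}{-193 + 164}\right) \left(-337\right) = \left(44 + \frac{1}{-29}\right) \left(-337\right) = \left(44 - \frac{1}{29}\right) \left(-337\right) = \frac{1275}{29} \left(-337\right) = - \frac{429675}{29}$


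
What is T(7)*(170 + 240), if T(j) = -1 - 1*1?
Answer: -820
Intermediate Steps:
T(j) = -2 (T(j) = -1 - 1 = -2)
T(7)*(170 + 240) = -2*(170 + 240) = -2*410 = -820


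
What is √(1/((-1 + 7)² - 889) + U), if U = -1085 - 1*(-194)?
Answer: 2*I*√162075118/853 ≈ 29.85*I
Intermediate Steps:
U = -891 (U = -1085 + 194 = -891)
√(1/((-1 + 7)² - 889) + U) = √(1/((-1 + 7)² - 889) - 891) = √(1/(6² - 889) - 891) = √(1/(36 - 889) - 891) = √(1/(-853) - 891) = √(-1/853 - 891) = √(-760024/853) = 2*I*√162075118/853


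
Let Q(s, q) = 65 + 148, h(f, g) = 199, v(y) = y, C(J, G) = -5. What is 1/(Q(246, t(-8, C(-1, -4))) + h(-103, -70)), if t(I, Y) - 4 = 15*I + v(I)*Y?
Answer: 1/412 ≈ 0.0024272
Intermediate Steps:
t(I, Y) = 4 + 15*I + I*Y (t(I, Y) = 4 + (15*I + I*Y) = 4 + 15*I + I*Y)
Q(s, q) = 213
1/(Q(246, t(-8, C(-1, -4))) + h(-103, -70)) = 1/(213 + 199) = 1/412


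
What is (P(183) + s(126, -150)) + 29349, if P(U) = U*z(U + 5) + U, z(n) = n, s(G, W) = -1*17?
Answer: 63919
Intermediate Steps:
s(G, W) = -17
P(U) = U + U*(5 + U) (P(U) = U*(U + 5) + U = U*(5 + U) + U = U + U*(5 + U))
(P(183) + s(126, -150)) + 29349 = (183*(6 + 183) - 17) + 29349 = (183*189 - 17) + 29349 = (34587 - 17) + 29349 = 34570 + 29349 = 63919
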